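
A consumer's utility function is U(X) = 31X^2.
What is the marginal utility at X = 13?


MU = dU/dX = 31*2*X^(2-1)
MU = 62*X^1
At X = 13:
MU = 62 * 13^1
MU = 62 * 13 = 806

806


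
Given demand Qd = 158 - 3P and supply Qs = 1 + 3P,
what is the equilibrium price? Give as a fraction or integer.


At equilibrium, Qd = Qs.
158 - 3P = 1 + 3P
158 - 1 = 3P + 3P
157 = 6P
P* = 157/6 = 157/6

157/6


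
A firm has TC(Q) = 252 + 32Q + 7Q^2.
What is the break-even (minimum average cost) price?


AC(Q) = 252/Q + 32 + 7Q
To minimize: dAC/dQ = -252/Q^2 + 7 = 0
Q^2 = 252/7 = 36
Q* = 6
Min AC = 252/6 + 32 + 7*6
Min AC = 42 + 32 + 42 = 116

116


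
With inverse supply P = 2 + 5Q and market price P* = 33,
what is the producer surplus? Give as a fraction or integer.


Minimum supply price (at Q=0): P_min = 2
Quantity supplied at P* = 33:
Q* = (33 - 2)/5 = 31/5
PS = (1/2) * Q* * (P* - P_min)
PS = (1/2) * 31/5 * (33 - 2)
PS = (1/2) * 31/5 * 31 = 961/10

961/10


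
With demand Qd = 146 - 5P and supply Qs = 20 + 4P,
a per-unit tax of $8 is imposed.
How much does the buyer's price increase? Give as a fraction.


With a per-unit tax, the buyer's price increase depends on relative slopes.
Supply slope: d = 4, Demand slope: b = 5
Buyer's price increase = d * tax / (b + d)
= 4 * 8 / (5 + 4)
= 32 / 9 = 32/9

32/9


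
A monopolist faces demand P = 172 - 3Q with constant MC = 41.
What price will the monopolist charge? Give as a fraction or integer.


MR = 172 - 6Q
Set MR = MC: 172 - 6Q = 41
Q* = 131/6
Substitute into demand:
P* = 172 - 3*131/6 = 213/2

213/2


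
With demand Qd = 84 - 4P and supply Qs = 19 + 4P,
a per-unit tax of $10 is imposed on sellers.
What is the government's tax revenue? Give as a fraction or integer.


With tax on sellers, new supply: Qs' = 19 + 4(P - 10)
= 4P - 21
New equilibrium quantity:
Q_new = 63/2
Tax revenue = tax * Q_new = 10 * 63/2 = 315

315


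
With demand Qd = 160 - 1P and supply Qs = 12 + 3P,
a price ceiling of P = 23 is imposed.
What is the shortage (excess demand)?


At P = 23:
Qd = 160 - 1*23 = 137
Qs = 12 + 3*23 = 81
Shortage = Qd - Qs = 137 - 81 = 56

56


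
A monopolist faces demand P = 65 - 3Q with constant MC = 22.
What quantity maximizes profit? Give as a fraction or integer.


TR = P*Q = (65 - 3Q)Q = 65Q - 3Q^2
MR = dTR/dQ = 65 - 6Q
Set MR = MC:
65 - 6Q = 22
43 = 6Q
Q* = 43/6 = 43/6

43/6


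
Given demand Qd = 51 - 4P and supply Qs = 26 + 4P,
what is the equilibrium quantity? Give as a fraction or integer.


First find equilibrium price:
51 - 4P = 26 + 4P
P* = 25/8 = 25/8
Then substitute into demand:
Q* = 51 - 4 * 25/8 = 77/2

77/2


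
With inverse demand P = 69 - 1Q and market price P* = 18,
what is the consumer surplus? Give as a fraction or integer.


Maximum willingness to pay (at Q=0): P_max = 69
Quantity demanded at P* = 18:
Q* = (69 - 18)/1 = 51
CS = (1/2) * Q* * (P_max - P*)
CS = (1/2) * 51 * (69 - 18)
CS = (1/2) * 51 * 51 = 2601/2

2601/2


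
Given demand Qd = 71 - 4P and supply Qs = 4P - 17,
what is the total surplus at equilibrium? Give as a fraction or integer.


Find equilibrium: 71 - 4P = 4P - 17
71 + 17 = 8P
P* = 88/8 = 11
Q* = 4*11 - 17 = 27
Inverse demand: P = 71/4 - Q/4, so P_max = 71/4
Inverse supply: P = 17/4 + Q/4, so P_min = 17/4
CS = (1/2) * 27 * (71/4 - 11) = 729/8
PS = (1/2) * 27 * (11 - 17/4) = 729/8
TS = CS + PS = 729/8 + 729/8 = 729/4

729/4


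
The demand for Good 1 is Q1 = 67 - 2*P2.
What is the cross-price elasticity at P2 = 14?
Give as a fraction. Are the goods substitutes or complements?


dQ1/dP2 = -2
At P2 = 14: Q1 = 67 - 2*14 = 39
Exy = (dQ1/dP2)(P2/Q1) = -2 * 14 / 39 = -28/39
Since Exy < 0, the goods are complements.

-28/39 (complements)


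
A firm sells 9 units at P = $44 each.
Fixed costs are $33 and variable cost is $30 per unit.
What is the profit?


Total Revenue = P * Q = 44 * 9 = $396
Total Cost = FC + VC*Q = 33 + 30*9 = $303
Profit = TR - TC = 396 - 303 = $93

$93


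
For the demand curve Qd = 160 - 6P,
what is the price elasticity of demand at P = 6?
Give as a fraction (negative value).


dQ/dP = -6
At P = 6: Q = 160 - 6*6 = 124
E = (dQ/dP)(P/Q) = (-6)(6/124) = -9/31

-9/31


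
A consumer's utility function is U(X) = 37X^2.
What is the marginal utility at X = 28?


MU = dU/dX = 37*2*X^(2-1)
MU = 74*X^1
At X = 28:
MU = 74 * 28^1
MU = 74 * 28 = 2072

2072


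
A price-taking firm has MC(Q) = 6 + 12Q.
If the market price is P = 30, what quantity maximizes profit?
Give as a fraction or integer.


In perfect competition, profit is maximized where P = MC.
30 = 6 + 12Q
24 = 12Q
Q* = 24/12 = 2

2


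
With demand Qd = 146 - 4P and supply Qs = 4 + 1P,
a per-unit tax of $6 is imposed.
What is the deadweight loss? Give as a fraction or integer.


Pre-tax equilibrium quantity: Q* = 162/5
Post-tax equilibrium quantity: Q_tax = 138/5
Reduction in quantity: Q* - Q_tax = 24/5
DWL = (1/2) * tax * (Q* - Q_tax)
DWL = (1/2) * 6 * 24/5 = 72/5

72/5


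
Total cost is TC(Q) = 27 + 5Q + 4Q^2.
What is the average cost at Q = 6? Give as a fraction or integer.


TC(6) = 27 + 5*6 + 4*6^2
TC(6) = 27 + 30 + 144 = 201
AC = TC/Q = 201/6 = 67/2

67/2


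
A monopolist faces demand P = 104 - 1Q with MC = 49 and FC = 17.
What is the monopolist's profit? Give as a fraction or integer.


MR = MC: 104 - 2Q = 49
Q* = 55/2
P* = 104 - 1*55/2 = 153/2
Profit = (P* - MC)*Q* - FC
= (153/2 - 49)*55/2 - 17
= 55/2*55/2 - 17
= 3025/4 - 17 = 2957/4

2957/4


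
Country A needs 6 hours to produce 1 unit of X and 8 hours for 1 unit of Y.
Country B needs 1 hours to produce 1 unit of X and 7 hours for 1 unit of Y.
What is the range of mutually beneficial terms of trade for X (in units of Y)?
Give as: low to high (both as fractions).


Opportunity cost of X for Country A = hours_X / hours_Y = 6/8 = 3/4 units of Y
Opportunity cost of X for Country B = hours_X / hours_Y = 1/7 = 1/7 units of Y
Terms of trade must be between the two opportunity costs.
Range: 1/7 to 3/4

1/7 to 3/4


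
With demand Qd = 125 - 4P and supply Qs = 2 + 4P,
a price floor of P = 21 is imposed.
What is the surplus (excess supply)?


At P = 21:
Qd = 125 - 4*21 = 41
Qs = 2 + 4*21 = 86
Surplus = Qs - Qd = 86 - 41 = 45

45


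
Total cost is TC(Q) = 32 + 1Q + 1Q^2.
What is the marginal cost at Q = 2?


MC = dTC/dQ = 1 + 2*1*Q
At Q = 2:
MC = 1 + 2*2
MC = 1 + 4 = 5

5


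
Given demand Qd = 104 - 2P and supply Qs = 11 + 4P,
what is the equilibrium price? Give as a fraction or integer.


At equilibrium, Qd = Qs.
104 - 2P = 11 + 4P
104 - 11 = 2P + 4P
93 = 6P
P* = 93/6 = 31/2

31/2


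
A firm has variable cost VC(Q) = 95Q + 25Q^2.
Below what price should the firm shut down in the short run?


AVC(Q) = VC(Q)/Q = 95 + 25Q
AVC is increasing in Q, so minimum AVC is at Q -> 0+.
Min AVC = 95
The firm should shut down if P < 95.

95


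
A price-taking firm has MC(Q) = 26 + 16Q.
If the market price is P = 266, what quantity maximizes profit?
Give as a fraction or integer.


In perfect competition, profit is maximized where P = MC.
266 = 26 + 16Q
240 = 16Q
Q* = 240/16 = 15

15


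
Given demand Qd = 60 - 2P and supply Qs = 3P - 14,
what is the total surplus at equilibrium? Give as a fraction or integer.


Find equilibrium: 60 - 2P = 3P - 14
60 + 14 = 5P
P* = 74/5 = 74/5
Q* = 3*74/5 - 14 = 152/5
Inverse demand: P = 30 - Q/2, so P_max = 30
Inverse supply: P = 14/3 + Q/3, so P_min = 14/3
CS = (1/2) * 152/5 * (30 - 74/5) = 5776/25
PS = (1/2) * 152/5 * (74/5 - 14/3) = 11552/75
TS = CS + PS = 5776/25 + 11552/75 = 5776/15

5776/15


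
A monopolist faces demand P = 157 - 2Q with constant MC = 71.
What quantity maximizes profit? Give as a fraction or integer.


TR = P*Q = (157 - 2Q)Q = 157Q - 2Q^2
MR = dTR/dQ = 157 - 4Q
Set MR = MC:
157 - 4Q = 71
86 = 4Q
Q* = 86/4 = 43/2

43/2


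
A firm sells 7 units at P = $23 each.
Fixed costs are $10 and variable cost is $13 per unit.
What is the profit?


Total Revenue = P * Q = 23 * 7 = $161
Total Cost = FC + VC*Q = 10 + 13*7 = $101
Profit = TR - TC = 161 - 101 = $60

$60


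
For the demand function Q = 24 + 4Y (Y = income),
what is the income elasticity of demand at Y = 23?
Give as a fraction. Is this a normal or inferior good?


dQ/dY = 4
At Y = 23: Q = 24 + 4*23 = 116
Ey = (dQ/dY)(Y/Q) = 4 * 23 / 116 = 23/29
Since Ey > 0, this is a normal good.

23/29 (normal good)


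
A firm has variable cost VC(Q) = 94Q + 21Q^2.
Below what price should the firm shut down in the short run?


AVC(Q) = VC(Q)/Q = 94 + 21Q
AVC is increasing in Q, so minimum AVC is at Q -> 0+.
Min AVC = 94
The firm should shut down if P < 94.

94


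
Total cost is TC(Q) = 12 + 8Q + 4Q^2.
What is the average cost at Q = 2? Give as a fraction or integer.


TC(2) = 12 + 8*2 + 4*2^2
TC(2) = 12 + 16 + 16 = 44
AC = TC/Q = 44/2 = 22

22


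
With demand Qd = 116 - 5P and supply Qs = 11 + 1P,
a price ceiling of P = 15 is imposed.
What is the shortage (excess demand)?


At P = 15:
Qd = 116 - 5*15 = 41
Qs = 11 + 1*15 = 26
Shortage = Qd - Qs = 41 - 26 = 15

15


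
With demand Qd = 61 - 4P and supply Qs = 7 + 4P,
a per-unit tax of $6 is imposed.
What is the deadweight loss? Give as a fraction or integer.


Pre-tax equilibrium quantity: Q* = 34
Post-tax equilibrium quantity: Q_tax = 22
Reduction in quantity: Q* - Q_tax = 12
DWL = (1/2) * tax * (Q* - Q_tax)
DWL = (1/2) * 6 * 12 = 36

36


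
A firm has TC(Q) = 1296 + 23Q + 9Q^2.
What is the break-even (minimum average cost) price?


AC(Q) = 1296/Q + 23 + 9Q
To minimize: dAC/dQ = -1296/Q^2 + 9 = 0
Q^2 = 1296/9 = 144
Q* = 12
Min AC = 1296/12 + 23 + 9*12
Min AC = 108 + 23 + 108 = 239

239


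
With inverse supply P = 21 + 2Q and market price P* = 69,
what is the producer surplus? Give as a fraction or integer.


Minimum supply price (at Q=0): P_min = 21
Quantity supplied at P* = 69:
Q* = (69 - 21)/2 = 24
PS = (1/2) * Q* * (P* - P_min)
PS = (1/2) * 24 * (69 - 21)
PS = (1/2) * 24 * 48 = 576

576


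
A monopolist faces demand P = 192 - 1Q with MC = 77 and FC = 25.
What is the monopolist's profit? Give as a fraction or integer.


MR = MC: 192 - 2Q = 77
Q* = 115/2
P* = 192 - 1*115/2 = 269/2
Profit = (P* - MC)*Q* - FC
= (269/2 - 77)*115/2 - 25
= 115/2*115/2 - 25
= 13225/4 - 25 = 13125/4

13125/4


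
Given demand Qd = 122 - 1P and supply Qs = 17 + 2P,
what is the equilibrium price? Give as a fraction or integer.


At equilibrium, Qd = Qs.
122 - 1P = 17 + 2P
122 - 17 = 1P + 2P
105 = 3P
P* = 105/3 = 35

35


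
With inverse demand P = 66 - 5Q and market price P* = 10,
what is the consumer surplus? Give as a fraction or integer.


Maximum willingness to pay (at Q=0): P_max = 66
Quantity demanded at P* = 10:
Q* = (66 - 10)/5 = 56/5
CS = (1/2) * Q* * (P_max - P*)
CS = (1/2) * 56/5 * (66 - 10)
CS = (1/2) * 56/5 * 56 = 1568/5

1568/5


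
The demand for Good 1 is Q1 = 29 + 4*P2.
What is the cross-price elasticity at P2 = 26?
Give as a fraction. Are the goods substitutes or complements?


dQ1/dP2 = 4
At P2 = 26: Q1 = 29 + 4*26 = 133
Exy = (dQ1/dP2)(P2/Q1) = 4 * 26 / 133 = 104/133
Since Exy > 0, the goods are substitutes.

104/133 (substitutes)


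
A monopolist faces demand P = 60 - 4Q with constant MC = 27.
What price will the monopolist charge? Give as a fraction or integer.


MR = 60 - 8Q
Set MR = MC: 60 - 8Q = 27
Q* = 33/8
Substitute into demand:
P* = 60 - 4*33/8 = 87/2

87/2


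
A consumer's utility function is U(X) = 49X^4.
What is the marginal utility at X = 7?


MU = dU/dX = 49*4*X^(4-1)
MU = 196*X^3
At X = 7:
MU = 196 * 7^3
MU = 196 * 343 = 67228

67228


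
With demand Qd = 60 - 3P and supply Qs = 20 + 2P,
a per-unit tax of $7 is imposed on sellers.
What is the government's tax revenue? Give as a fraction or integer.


With tax on sellers, new supply: Qs' = 20 + 2(P - 7)
= 6 + 2P
New equilibrium quantity:
Q_new = 138/5
Tax revenue = tax * Q_new = 7 * 138/5 = 966/5

966/5


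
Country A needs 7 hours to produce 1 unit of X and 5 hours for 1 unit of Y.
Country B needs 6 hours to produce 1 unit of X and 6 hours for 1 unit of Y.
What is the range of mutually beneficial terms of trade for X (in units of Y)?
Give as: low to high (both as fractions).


Opportunity cost of X for Country A = hours_X / hours_Y = 7/5 = 7/5 units of Y
Opportunity cost of X for Country B = hours_X / hours_Y = 6/6 = 1 units of Y
Terms of trade must be between the two opportunity costs.
Range: 1 to 7/5

1 to 7/5


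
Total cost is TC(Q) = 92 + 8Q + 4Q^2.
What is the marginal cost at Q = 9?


MC = dTC/dQ = 8 + 2*4*Q
At Q = 9:
MC = 8 + 8*9
MC = 8 + 72 = 80

80


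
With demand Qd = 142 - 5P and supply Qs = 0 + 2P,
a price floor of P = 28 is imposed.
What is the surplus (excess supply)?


At P = 28:
Qd = 142 - 5*28 = 2
Qs = 0 + 2*28 = 56
Surplus = Qs - Qd = 56 - 2 = 54

54


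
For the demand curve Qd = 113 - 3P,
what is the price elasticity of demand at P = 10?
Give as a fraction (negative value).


dQ/dP = -3
At P = 10: Q = 113 - 3*10 = 83
E = (dQ/dP)(P/Q) = (-3)(10/83) = -30/83

-30/83


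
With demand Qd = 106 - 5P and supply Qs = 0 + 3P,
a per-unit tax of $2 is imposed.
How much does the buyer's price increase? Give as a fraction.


With a per-unit tax, the buyer's price increase depends on relative slopes.
Supply slope: d = 3, Demand slope: b = 5
Buyer's price increase = d * tax / (b + d)
= 3 * 2 / (5 + 3)
= 6 / 8 = 3/4

3/4


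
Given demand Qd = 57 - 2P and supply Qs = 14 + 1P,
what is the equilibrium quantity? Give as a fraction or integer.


First find equilibrium price:
57 - 2P = 14 + 1P
P* = 43/3 = 43/3
Then substitute into demand:
Q* = 57 - 2 * 43/3 = 85/3

85/3


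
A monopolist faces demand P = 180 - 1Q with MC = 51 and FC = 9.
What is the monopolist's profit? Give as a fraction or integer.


MR = MC: 180 - 2Q = 51
Q* = 129/2
P* = 180 - 1*129/2 = 231/2
Profit = (P* - MC)*Q* - FC
= (231/2 - 51)*129/2 - 9
= 129/2*129/2 - 9
= 16641/4 - 9 = 16605/4

16605/4


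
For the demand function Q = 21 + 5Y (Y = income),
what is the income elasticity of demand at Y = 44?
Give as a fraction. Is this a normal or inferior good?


dQ/dY = 5
At Y = 44: Q = 21 + 5*44 = 241
Ey = (dQ/dY)(Y/Q) = 5 * 44 / 241 = 220/241
Since Ey > 0, this is a normal good.

220/241 (normal good)


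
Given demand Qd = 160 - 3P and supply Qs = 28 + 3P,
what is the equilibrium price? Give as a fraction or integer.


At equilibrium, Qd = Qs.
160 - 3P = 28 + 3P
160 - 28 = 3P + 3P
132 = 6P
P* = 132/6 = 22

22


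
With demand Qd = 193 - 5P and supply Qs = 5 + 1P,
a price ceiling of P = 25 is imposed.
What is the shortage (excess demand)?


At P = 25:
Qd = 193 - 5*25 = 68
Qs = 5 + 1*25 = 30
Shortage = Qd - Qs = 68 - 30 = 38

38


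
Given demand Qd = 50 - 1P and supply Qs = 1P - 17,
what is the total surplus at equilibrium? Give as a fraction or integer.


Find equilibrium: 50 - 1P = 1P - 17
50 + 17 = 2P
P* = 67/2 = 67/2
Q* = 1*67/2 - 17 = 33/2
Inverse demand: P = 50 - Q/1, so P_max = 50
Inverse supply: P = 17 + Q/1, so P_min = 17
CS = (1/2) * 33/2 * (50 - 67/2) = 1089/8
PS = (1/2) * 33/2 * (67/2 - 17) = 1089/8
TS = CS + PS = 1089/8 + 1089/8 = 1089/4

1089/4


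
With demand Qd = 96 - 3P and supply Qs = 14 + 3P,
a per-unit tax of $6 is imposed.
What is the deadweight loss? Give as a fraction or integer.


Pre-tax equilibrium quantity: Q* = 55
Post-tax equilibrium quantity: Q_tax = 46
Reduction in quantity: Q* - Q_tax = 9
DWL = (1/2) * tax * (Q* - Q_tax)
DWL = (1/2) * 6 * 9 = 27

27


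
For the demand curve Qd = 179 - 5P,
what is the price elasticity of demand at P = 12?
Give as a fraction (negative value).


dQ/dP = -5
At P = 12: Q = 179 - 5*12 = 119
E = (dQ/dP)(P/Q) = (-5)(12/119) = -60/119

-60/119


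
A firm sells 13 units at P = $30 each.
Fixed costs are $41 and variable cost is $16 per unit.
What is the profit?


Total Revenue = P * Q = 30 * 13 = $390
Total Cost = FC + VC*Q = 41 + 16*13 = $249
Profit = TR - TC = 390 - 249 = $141

$141


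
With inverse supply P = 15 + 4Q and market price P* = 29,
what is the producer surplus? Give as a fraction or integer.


Minimum supply price (at Q=0): P_min = 15
Quantity supplied at P* = 29:
Q* = (29 - 15)/4 = 7/2
PS = (1/2) * Q* * (P* - P_min)
PS = (1/2) * 7/2 * (29 - 15)
PS = (1/2) * 7/2 * 14 = 49/2

49/2


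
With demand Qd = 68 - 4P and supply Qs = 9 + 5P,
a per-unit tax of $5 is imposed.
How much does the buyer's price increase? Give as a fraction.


With a per-unit tax, the buyer's price increase depends on relative slopes.
Supply slope: d = 5, Demand slope: b = 4
Buyer's price increase = d * tax / (b + d)
= 5 * 5 / (4 + 5)
= 25 / 9 = 25/9

25/9


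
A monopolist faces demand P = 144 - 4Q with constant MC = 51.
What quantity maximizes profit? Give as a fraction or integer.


TR = P*Q = (144 - 4Q)Q = 144Q - 4Q^2
MR = dTR/dQ = 144 - 8Q
Set MR = MC:
144 - 8Q = 51
93 = 8Q
Q* = 93/8 = 93/8

93/8


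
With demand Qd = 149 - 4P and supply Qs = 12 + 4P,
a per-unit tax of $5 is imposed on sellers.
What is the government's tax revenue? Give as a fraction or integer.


With tax on sellers, new supply: Qs' = 12 + 4(P - 5)
= 4P - 8
New equilibrium quantity:
Q_new = 141/2
Tax revenue = tax * Q_new = 5 * 141/2 = 705/2

705/2


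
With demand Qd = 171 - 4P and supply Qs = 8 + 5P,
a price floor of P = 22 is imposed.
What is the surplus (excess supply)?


At P = 22:
Qd = 171 - 4*22 = 83
Qs = 8 + 5*22 = 118
Surplus = Qs - Qd = 118 - 83 = 35

35


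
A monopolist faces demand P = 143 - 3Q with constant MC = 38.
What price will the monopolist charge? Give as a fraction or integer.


MR = 143 - 6Q
Set MR = MC: 143 - 6Q = 38
Q* = 35/2
Substitute into demand:
P* = 143 - 3*35/2 = 181/2

181/2


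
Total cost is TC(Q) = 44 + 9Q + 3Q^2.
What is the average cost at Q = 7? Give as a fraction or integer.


TC(7) = 44 + 9*7 + 3*7^2
TC(7) = 44 + 63 + 147 = 254
AC = TC/Q = 254/7 = 254/7

254/7


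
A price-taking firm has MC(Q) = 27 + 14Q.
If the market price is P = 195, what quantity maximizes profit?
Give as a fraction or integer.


In perfect competition, profit is maximized where P = MC.
195 = 27 + 14Q
168 = 14Q
Q* = 168/14 = 12

12


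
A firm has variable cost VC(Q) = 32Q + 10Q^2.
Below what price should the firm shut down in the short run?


AVC(Q) = VC(Q)/Q = 32 + 10Q
AVC is increasing in Q, so minimum AVC is at Q -> 0+.
Min AVC = 32
The firm should shut down if P < 32.

32


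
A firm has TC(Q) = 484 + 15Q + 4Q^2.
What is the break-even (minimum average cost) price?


AC(Q) = 484/Q + 15 + 4Q
To minimize: dAC/dQ = -484/Q^2 + 4 = 0
Q^2 = 484/4 = 121
Q* = 11
Min AC = 484/11 + 15 + 4*11
Min AC = 44 + 15 + 44 = 103

103


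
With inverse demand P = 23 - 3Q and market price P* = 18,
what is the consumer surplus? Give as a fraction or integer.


Maximum willingness to pay (at Q=0): P_max = 23
Quantity demanded at P* = 18:
Q* = (23 - 18)/3 = 5/3
CS = (1/2) * Q* * (P_max - P*)
CS = (1/2) * 5/3 * (23 - 18)
CS = (1/2) * 5/3 * 5 = 25/6

25/6


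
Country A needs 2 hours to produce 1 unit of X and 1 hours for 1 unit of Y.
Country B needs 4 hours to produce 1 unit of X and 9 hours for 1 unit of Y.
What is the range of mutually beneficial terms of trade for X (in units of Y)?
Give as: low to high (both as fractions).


Opportunity cost of X for Country A = hours_X / hours_Y = 2/1 = 2 units of Y
Opportunity cost of X for Country B = hours_X / hours_Y = 4/9 = 4/9 units of Y
Terms of trade must be between the two opportunity costs.
Range: 4/9 to 2

4/9 to 2


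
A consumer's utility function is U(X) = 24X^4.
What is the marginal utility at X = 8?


MU = dU/dX = 24*4*X^(4-1)
MU = 96*X^3
At X = 8:
MU = 96 * 8^3
MU = 96 * 512 = 49152

49152


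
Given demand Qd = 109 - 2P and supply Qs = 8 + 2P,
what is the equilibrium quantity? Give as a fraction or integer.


First find equilibrium price:
109 - 2P = 8 + 2P
P* = 101/4 = 101/4
Then substitute into demand:
Q* = 109 - 2 * 101/4 = 117/2

117/2


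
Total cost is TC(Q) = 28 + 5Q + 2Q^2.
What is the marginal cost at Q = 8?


MC = dTC/dQ = 5 + 2*2*Q
At Q = 8:
MC = 5 + 4*8
MC = 5 + 32 = 37

37


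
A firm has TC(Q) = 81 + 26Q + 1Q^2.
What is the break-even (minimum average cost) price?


AC(Q) = 81/Q + 26 + 1Q
To minimize: dAC/dQ = -81/Q^2 + 1 = 0
Q^2 = 81/1 = 81
Q* = 9
Min AC = 81/9 + 26 + 1*9
Min AC = 9 + 26 + 9 = 44

44


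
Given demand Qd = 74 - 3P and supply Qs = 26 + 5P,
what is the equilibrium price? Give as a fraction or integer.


At equilibrium, Qd = Qs.
74 - 3P = 26 + 5P
74 - 26 = 3P + 5P
48 = 8P
P* = 48/8 = 6

6


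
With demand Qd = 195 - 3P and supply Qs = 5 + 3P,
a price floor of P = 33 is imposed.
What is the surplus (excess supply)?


At P = 33:
Qd = 195 - 3*33 = 96
Qs = 5 + 3*33 = 104
Surplus = Qs - Qd = 104 - 96 = 8

8


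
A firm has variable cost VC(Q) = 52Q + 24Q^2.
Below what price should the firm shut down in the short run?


AVC(Q) = VC(Q)/Q = 52 + 24Q
AVC is increasing in Q, so minimum AVC is at Q -> 0+.
Min AVC = 52
The firm should shut down if P < 52.

52


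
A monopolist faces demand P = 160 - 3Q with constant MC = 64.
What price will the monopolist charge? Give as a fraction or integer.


MR = 160 - 6Q
Set MR = MC: 160 - 6Q = 64
Q* = 16
Substitute into demand:
P* = 160 - 3*16 = 112

112


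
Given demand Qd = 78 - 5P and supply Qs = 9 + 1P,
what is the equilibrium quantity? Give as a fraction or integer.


First find equilibrium price:
78 - 5P = 9 + 1P
P* = 69/6 = 23/2
Then substitute into demand:
Q* = 78 - 5 * 23/2 = 41/2

41/2


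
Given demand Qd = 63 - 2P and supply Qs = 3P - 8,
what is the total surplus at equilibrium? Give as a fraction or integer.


Find equilibrium: 63 - 2P = 3P - 8
63 + 8 = 5P
P* = 71/5 = 71/5
Q* = 3*71/5 - 8 = 173/5
Inverse demand: P = 63/2 - Q/2, so P_max = 63/2
Inverse supply: P = 8/3 + Q/3, so P_min = 8/3
CS = (1/2) * 173/5 * (63/2 - 71/5) = 29929/100
PS = (1/2) * 173/5 * (71/5 - 8/3) = 29929/150
TS = CS + PS = 29929/100 + 29929/150 = 29929/60

29929/60


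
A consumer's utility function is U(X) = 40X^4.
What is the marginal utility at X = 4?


MU = dU/dX = 40*4*X^(4-1)
MU = 160*X^3
At X = 4:
MU = 160 * 4^3
MU = 160 * 64 = 10240

10240


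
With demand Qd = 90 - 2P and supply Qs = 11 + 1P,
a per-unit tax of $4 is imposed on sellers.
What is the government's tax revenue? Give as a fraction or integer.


With tax on sellers, new supply: Qs' = 11 + 1(P - 4)
= 7 + 1P
New equilibrium quantity:
Q_new = 104/3
Tax revenue = tax * Q_new = 4 * 104/3 = 416/3

416/3


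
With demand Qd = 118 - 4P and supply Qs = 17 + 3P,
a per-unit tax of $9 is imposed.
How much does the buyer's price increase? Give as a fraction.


With a per-unit tax, the buyer's price increase depends on relative slopes.
Supply slope: d = 3, Demand slope: b = 4
Buyer's price increase = d * tax / (b + d)
= 3 * 9 / (4 + 3)
= 27 / 7 = 27/7

27/7


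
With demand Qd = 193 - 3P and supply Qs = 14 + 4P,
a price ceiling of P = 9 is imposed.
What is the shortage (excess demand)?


At P = 9:
Qd = 193 - 3*9 = 166
Qs = 14 + 4*9 = 50
Shortage = Qd - Qs = 166 - 50 = 116

116


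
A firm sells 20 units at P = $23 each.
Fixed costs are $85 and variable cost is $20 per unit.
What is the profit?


Total Revenue = P * Q = 23 * 20 = $460
Total Cost = FC + VC*Q = 85 + 20*20 = $485
Profit = TR - TC = 460 - 485 = $-25

$-25


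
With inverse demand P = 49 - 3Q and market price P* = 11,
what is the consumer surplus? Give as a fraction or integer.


Maximum willingness to pay (at Q=0): P_max = 49
Quantity demanded at P* = 11:
Q* = (49 - 11)/3 = 38/3
CS = (1/2) * Q* * (P_max - P*)
CS = (1/2) * 38/3 * (49 - 11)
CS = (1/2) * 38/3 * 38 = 722/3

722/3


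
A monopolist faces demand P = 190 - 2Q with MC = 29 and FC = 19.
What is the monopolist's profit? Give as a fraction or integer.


MR = MC: 190 - 4Q = 29
Q* = 161/4
P* = 190 - 2*161/4 = 219/2
Profit = (P* - MC)*Q* - FC
= (219/2 - 29)*161/4 - 19
= 161/2*161/4 - 19
= 25921/8 - 19 = 25769/8

25769/8


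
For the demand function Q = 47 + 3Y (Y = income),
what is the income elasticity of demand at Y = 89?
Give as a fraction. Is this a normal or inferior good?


dQ/dY = 3
At Y = 89: Q = 47 + 3*89 = 314
Ey = (dQ/dY)(Y/Q) = 3 * 89 / 314 = 267/314
Since Ey > 0, this is a normal good.

267/314 (normal good)


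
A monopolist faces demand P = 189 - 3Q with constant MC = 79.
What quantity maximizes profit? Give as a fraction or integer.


TR = P*Q = (189 - 3Q)Q = 189Q - 3Q^2
MR = dTR/dQ = 189 - 6Q
Set MR = MC:
189 - 6Q = 79
110 = 6Q
Q* = 110/6 = 55/3

55/3


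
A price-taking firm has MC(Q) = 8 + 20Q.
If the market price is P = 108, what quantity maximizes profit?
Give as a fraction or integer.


In perfect competition, profit is maximized where P = MC.
108 = 8 + 20Q
100 = 20Q
Q* = 100/20 = 5

5


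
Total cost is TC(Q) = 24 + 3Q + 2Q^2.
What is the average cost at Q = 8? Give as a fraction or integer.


TC(8) = 24 + 3*8 + 2*8^2
TC(8) = 24 + 24 + 128 = 176
AC = TC/Q = 176/8 = 22

22


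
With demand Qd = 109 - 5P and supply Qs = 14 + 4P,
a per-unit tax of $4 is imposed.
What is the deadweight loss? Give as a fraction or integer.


Pre-tax equilibrium quantity: Q* = 506/9
Post-tax equilibrium quantity: Q_tax = 142/3
Reduction in quantity: Q* - Q_tax = 80/9
DWL = (1/2) * tax * (Q* - Q_tax)
DWL = (1/2) * 4 * 80/9 = 160/9

160/9


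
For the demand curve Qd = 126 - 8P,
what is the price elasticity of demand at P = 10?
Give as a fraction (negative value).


dQ/dP = -8
At P = 10: Q = 126 - 8*10 = 46
E = (dQ/dP)(P/Q) = (-8)(10/46) = -40/23

-40/23


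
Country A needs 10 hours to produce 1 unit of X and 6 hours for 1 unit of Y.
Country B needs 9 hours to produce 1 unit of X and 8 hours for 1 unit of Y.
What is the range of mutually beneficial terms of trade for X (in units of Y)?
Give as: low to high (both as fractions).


Opportunity cost of X for Country A = hours_X / hours_Y = 10/6 = 5/3 units of Y
Opportunity cost of X for Country B = hours_X / hours_Y = 9/8 = 9/8 units of Y
Terms of trade must be between the two opportunity costs.
Range: 9/8 to 5/3

9/8 to 5/3


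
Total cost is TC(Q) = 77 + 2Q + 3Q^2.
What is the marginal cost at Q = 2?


MC = dTC/dQ = 2 + 2*3*Q
At Q = 2:
MC = 2 + 6*2
MC = 2 + 12 = 14

14


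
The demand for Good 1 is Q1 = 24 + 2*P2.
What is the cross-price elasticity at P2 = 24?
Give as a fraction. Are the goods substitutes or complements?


dQ1/dP2 = 2
At P2 = 24: Q1 = 24 + 2*24 = 72
Exy = (dQ1/dP2)(P2/Q1) = 2 * 24 / 72 = 2/3
Since Exy > 0, the goods are substitutes.

2/3 (substitutes)


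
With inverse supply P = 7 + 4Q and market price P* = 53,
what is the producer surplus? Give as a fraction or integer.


Minimum supply price (at Q=0): P_min = 7
Quantity supplied at P* = 53:
Q* = (53 - 7)/4 = 23/2
PS = (1/2) * Q* * (P* - P_min)
PS = (1/2) * 23/2 * (53 - 7)
PS = (1/2) * 23/2 * 46 = 529/2

529/2


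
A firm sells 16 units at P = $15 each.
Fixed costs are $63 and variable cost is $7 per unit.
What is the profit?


Total Revenue = P * Q = 15 * 16 = $240
Total Cost = FC + VC*Q = 63 + 7*16 = $175
Profit = TR - TC = 240 - 175 = $65

$65


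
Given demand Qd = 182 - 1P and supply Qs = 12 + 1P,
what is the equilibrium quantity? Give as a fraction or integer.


First find equilibrium price:
182 - 1P = 12 + 1P
P* = 170/2 = 85
Then substitute into demand:
Q* = 182 - 1 * 85 = 97

97


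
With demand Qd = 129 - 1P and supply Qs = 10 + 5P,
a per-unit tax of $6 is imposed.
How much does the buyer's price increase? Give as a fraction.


With a per-unit tax, the buyer's price increase depends on relative slopes.
Supply slope: d = 5, Demand slope: b = 1
Buyer's price increase = d * tax / (b + d)
= 5 * 6 / (1 + 5)
= 30 / 6 = 5

5


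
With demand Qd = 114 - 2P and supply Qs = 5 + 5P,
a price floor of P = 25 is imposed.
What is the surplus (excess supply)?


At P = 25:
Qd = 114 - 2*25 = 64
Qs = 5 + 5*25 = 130
Surplus = Qs - Qd = 130 - 64 = 66

66


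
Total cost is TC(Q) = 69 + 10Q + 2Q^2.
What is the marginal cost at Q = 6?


MC = dTC/dQ = 10 + 2*2*Q
At Q = 6:
MC = 10 + 4*6
MC = 10 + 24 = 34

34


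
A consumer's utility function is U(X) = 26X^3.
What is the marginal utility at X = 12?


MU = dU/dX = 26*3*X^(3-1)
MU = 78*X^2
At X = 12:
MU = 78 * 12^2
MU = 78 * 144 = 11232

11232


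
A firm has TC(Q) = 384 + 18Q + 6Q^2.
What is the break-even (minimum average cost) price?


AC(Q) = 384/Q + 18 + 6Q
To minimize: dAC/dQ = -384/Q^2 + 6 = 0
Q^2 = 384/6 = 64
Q* = 8
Min AC = 384/8 + 18 + 6*8
Min AC = 48 + 18 + 48 = 114

114


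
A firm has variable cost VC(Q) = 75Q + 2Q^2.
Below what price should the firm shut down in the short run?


AVC(Q) = VC(Q)/Q = 75 + 2Q
AVC is increasing in Q, so minimum AVC is at Q -> 0+.
Min AVC = 75
The firm should shut down if P < 75.

75


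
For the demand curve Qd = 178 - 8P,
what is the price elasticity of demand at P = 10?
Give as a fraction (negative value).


dQ/dP = -8
At P = 10: Q = 178 - 8*10 = 98
E = (dQ/dP)(P/Q) = (-8)(10/98) = -40/49

-40/49


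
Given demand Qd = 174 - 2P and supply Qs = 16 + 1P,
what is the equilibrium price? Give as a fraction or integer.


At equilibrium, Qd = Qs.
174 - 2P = 16 + 1P
174 - 16 = 2P + 1P
158 = 3P
P* = 158/3 = 158/3

158/3


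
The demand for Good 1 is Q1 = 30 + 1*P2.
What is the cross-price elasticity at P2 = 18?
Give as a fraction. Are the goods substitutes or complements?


dQ1/dP2 = 1
At P2 = 18: Q1 = 30 + 1*18 = 48
Exy = (dQ1/dP2)(P2/Q1) = 1 * 18 / 48 = 3/8
Since Exy > 0, the goods are substitutes.

3/8 (substitutes)


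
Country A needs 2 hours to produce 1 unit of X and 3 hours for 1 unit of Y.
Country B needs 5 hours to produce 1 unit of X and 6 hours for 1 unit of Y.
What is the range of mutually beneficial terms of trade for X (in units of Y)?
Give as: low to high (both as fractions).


Opportunity cost of X for Country A = hours_X / hours_Y = 2/3 = 2/3 units of Y
Opportunity cost of X for Country B = hours_X / hours_Y = 5/6 = 5/6 units of Y
Terms of trade must be between the two opportunity costs.
Range: 2/3 to 5/6

2/3 to 5/6


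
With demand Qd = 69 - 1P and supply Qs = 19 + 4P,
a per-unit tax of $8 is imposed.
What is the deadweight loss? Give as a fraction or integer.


Pre-tax equilibrium quantity: Q* = 59
Post-tax equilibrium quantity: Q_tax = 263/5
Reduction in quantity: Q* - Q_tax = 32/5
DWL = (1/2) * tax * (Q* - Q_tax)
DWL = (1/2) * 8 * 32/5 = 128/5

128/5


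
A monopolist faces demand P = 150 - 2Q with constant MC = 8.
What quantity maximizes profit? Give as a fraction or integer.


TR = P*Q = (150 - 2Q)Q = 150Q - 2Q^2
MR = dTR/dQ = 150 - 4Q
Set MR = MC:
150 - 4Q = 8
142 = 4Q
Q* = 142/4 = 71/2

71/2


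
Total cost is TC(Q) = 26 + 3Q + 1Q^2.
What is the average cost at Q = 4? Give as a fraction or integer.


TC(4) = 26 + 3*4 + 1*4^2
TC(4) = 26 + 12 + 16 = 54
AC = TC/Q = 54/4 = 27/2

27/2


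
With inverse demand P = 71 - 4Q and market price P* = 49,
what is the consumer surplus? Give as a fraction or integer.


Maximum willingness to pay (at Q=0): P_max = 71
Quantity demanded at P* = 49:
Q* = (71 - 49)/4 = 11/2
CS = (1/2) * Q* * (P_max - P*)
CS = (1/2) * 11/2 * (71 - 49)
CS = (1/2) * 11/2 * 22 = 121/2

121/2


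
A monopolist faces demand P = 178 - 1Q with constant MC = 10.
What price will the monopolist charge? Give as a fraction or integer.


MR = 178 - 2Q
Set MR = MC: 178 - 2Q = 10
Q* = 84
Substitute into demand:
P* = 178 - 1*84 = 94

94


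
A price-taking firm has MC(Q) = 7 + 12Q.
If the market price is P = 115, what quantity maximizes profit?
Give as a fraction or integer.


In perfect competition, profit is maximized where P = MC.
115 = 7 + 12Q
108 = 12Q
Q* = 108/12 = 9

9


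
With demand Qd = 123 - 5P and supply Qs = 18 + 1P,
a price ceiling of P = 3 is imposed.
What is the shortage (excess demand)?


At P = 3:
Qd = 123 - 5*3 = 108
Qs = 18 + 1*3 = 21
Shortage = Qd - Qs = 108 - 21 = 87

87


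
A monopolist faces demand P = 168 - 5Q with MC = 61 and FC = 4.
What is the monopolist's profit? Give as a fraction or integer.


MR = MC: 168 - 10Q = 61
Q* = 107/10
P* = 168 - 5*107/10 = 229/2
Profit = (P* - MC)*Q* - FC
= (229/2 - 61)*107/10 - 4
= 107/2*107/10 - 4
= 11449/20 - 4 = 11369/20

11369/20


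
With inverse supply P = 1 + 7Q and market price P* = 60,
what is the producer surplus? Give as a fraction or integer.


Minimum supply price (at Q=0): P_min = 1
Quantity supplied at P* = 60:
Q* = (60 - 1)/7 = 59/7
PS = (1/2) * Q* * (P* - P_min)
PS = (1/2) * 59/7 * (60 - 1)
PS = (1/2) * 59/7 * 59 = 3481/14

3481/14


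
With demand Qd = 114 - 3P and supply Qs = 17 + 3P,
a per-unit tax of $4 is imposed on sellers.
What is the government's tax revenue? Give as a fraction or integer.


With tax on sellers, new supply: Qs' = 17 + 3(P - 4)
= 5 + 3P
New equilibrium quantity:
Q_new = 119/2
Tax revenue = tax * Q_new = 4 * 119/2 = 238

238


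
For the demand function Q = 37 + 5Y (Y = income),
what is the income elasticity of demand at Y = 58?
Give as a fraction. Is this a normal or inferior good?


dQ/dY = 5
At Y = 58: Q = 37 + 5*58 = 327
Ey = (dQ/dY)(Y/Q) = 5 * 58 / 327 = 290/327
Since Ey > 0, this is a normal good.

290/327 (normal good)


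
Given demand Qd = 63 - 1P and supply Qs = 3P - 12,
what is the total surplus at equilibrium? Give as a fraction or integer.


Find equilibrium: 63 - 1P = 3P - 12
63 + 12 = 4P
P* = 75/4 = 75/4
Q* = 3*75/4 - 12 = 177/4
Inverse demand: P = 63 - Q/1, so P_max = 63
Inverse supply: P = 4 + Q/3, so P_min = 4
CS = (1/2) * 177/4 * (63 - 75/4) = 31329/32
PS = (1/2) * 177/4 * (75/4 - 4) = 10443/32
TS = CS + PS = 31329/32 + 10443/32 = 10443/8

10443/8


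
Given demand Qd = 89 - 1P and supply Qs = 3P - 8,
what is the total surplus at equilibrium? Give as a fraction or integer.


Find equilibrium: 89 - 1P = 3P - 8
89 + 8 = 4P
P* = 97/4 = 97/4
Q* = 3*97/4 - 8 = 259/4
Inverse demand: P = 89 - Q/1, so P_max = 89
Inverse supply: P = 8/3 + Q/3, so P_min = 8/3
CS = (1/2) * 259/4 * (89 - 97/4) = 67081/32
PS = (1/2) * 259/4 * (97/4 - 8/3) = 67081/96
TS = CS + PS = 67081/32 + 67081/96 = 67081/24

67081/24


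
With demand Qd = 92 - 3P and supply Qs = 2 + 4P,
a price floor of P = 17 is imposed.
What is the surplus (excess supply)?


At P = 17:
Qd = 92 - 3*17 = 41
Qs = 2 + 4*17 = 70
Surplus = Qs - Qd = 70 - 41 = 29

29


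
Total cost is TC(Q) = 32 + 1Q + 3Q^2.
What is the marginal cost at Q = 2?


MC = dTC/dQ = 1 + 2*3*Q
At Q = 2:
MC = 1 + 6*2
MC = 1 + 12 = 13

13


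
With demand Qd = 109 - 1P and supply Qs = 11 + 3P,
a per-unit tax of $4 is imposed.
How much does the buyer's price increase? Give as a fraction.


With a per-unit tax, the buyer's price increase depends on relative slopes.
Supply slope: d = 3, Demand slope: b = 1
Buyer's price increase = d * tax / (b + d)
= 3 * 4 / (1 + 3)
= 12 / 4 = 3

3


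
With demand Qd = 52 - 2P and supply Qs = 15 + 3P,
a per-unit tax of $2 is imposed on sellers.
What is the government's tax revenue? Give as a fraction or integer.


With tax on sellers, new supply: Qs' = 15 + 3(P - 2)
= 9 + 3P
New equilibrium quantity:
Q_new = 174/5
Tax revenue = tax * Q_new = 2 * 174/5 = 348/5

348/5


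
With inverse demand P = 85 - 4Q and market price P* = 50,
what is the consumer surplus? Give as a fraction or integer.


Maximum willingness to pay (at Q=0): P_max = 85
Quantity demanded at P* = 50:
Q* = (85 - 50)/4 = 35/4
CS = (1/2) * Q* * (P_max - P*)
CS = (1/2) * 35/4 * (85 - 50)
CS = (1/2) * 35/4 * 35 = 1225/8

1225/8


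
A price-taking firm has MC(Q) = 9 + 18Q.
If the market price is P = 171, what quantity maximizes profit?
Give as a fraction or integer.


In perfect competition, profit is maximized where P = MC.
171 = 9 + 18Q
162 = 18Q
Q* = 162/18 = 9

9


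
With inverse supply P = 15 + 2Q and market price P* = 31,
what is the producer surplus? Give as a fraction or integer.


Minimum supply price (at Q=0): P_min = 15
Quantity supplied at P* = 31:
Q* = (31 - 15)/2 = 8
PS = (1/2) * Q* * (P* - P_min)
PS = (1/2) * 8 * (31 - 15)
PS = (1/2) * 8 * 16 = 64

64


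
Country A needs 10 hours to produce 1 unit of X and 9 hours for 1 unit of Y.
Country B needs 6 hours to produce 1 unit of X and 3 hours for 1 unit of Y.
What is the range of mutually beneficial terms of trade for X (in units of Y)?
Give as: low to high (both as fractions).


Opportunity cost of X for Country A = hours_X / hours_Y = 10/9 = 10/9 units of Y
Opportunity cost of X for Country B = hours_X / hours_Y = 6/3 = 2 units of Y
Terms of trade must be between the two opportunity costs.
Range: 10/9 to 2

10/9 to 2


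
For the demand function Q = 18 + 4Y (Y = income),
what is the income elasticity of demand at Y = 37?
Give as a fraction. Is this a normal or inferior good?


dQ/dY = 4
At Y = 37: Q = 18 + 4*37 = 166
Ey = (dQ/dY)(Y/Q) = 4 * 37 / 166 = 74/83
Since Ey > 0, this is a normal good.

74/83 (normal good)


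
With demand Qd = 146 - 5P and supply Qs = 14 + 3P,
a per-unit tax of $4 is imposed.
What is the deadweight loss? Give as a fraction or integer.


Pre-tax equilibrium quantity: Q* = 127/2
Post-tax equilibrium quantity: Q_tax = 56
Reduction in quantity: Q* - Q_tax = 15/2
DWL = (1/2) * tax * (Q* - Q_tax)
DWL = (1/2) * 4 * 15/2 = 15

15


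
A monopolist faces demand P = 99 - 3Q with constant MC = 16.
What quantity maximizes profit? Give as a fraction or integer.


TR = P*Q = (99 - 3Q)Q = 99Q - 3Q^2
MR = dTR/dQ = 99 - 6Q
Set MR = MC:
99 - 6Q = 16
83 = 6Q
Q* = 83/6 = 83/6

83/6


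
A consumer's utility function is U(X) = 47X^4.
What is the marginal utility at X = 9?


MU = dU/dX = 47*4*X^(4-1)
MU = 188*X^3
At X = 9:
MU = 188 * 9^3
MU = 188 * 729 = 137052

137052


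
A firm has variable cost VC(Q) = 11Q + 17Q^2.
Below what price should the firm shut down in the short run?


AVC(Q) = VC(Q)/Q = 11 + 17Q
AVC is increasing in Q, so minimum AVC is at Q -> 0+.
Min AVC = 11
The firm should shut down if P < 11.

11


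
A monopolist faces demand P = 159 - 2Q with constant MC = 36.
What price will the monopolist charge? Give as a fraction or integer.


MR = 159 - 4Q
Set MR = MC: 159 - 4Q = 36
Q* = 123/4
Substitute into demand:
P* = 159 - 2*123/4 = 195/2

195/2


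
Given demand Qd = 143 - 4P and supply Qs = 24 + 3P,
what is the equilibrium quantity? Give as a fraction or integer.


First find equilibrium price:
143 - 4P = 24 + 3P
P* = 119/7 = 17
Then substitute into demand:
Q* = 143 - 4 * 17 = 75

75


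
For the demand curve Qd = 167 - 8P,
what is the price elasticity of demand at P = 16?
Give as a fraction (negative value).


dQ/dP = -8
At P = 16: Q = 167 - 8*16 = 39
E = (dQ/dP)(P/Q) = (-8)(16/39) = -128/39

-128/39


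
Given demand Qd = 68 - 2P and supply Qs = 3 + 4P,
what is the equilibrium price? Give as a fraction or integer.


At equilibrium, Qd = Qs.
68 - 2P = 3 + 4P
68 - 3 = 2P + 4P
65 = 6P
P* = 65/6 = 65/6

65/6


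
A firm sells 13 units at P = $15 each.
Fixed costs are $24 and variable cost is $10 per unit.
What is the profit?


Total Revenue = P * Q = 15 * 13 = $195
Total Cost = FC + VC*Q = 24 + 10*13 = $154
Profit = TR - TC = 195 - 154 = $41

$41


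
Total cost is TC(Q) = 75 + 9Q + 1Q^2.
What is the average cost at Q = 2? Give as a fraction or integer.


TC(2) = 75 + 9*2 + 1*2^2
TC(2) = 75 + 18 + 4 = 97
AC = TC/Q = 97/2 = 97/2

97/2


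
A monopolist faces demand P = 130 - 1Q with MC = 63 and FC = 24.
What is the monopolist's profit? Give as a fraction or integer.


MR = MC: 130 - 2Q = 63
Q* = 67/2
P* = 130 - 1*67/2 = 193/2
Profit = (P* - MC)*Q* - FC
= (193/2 - 63)*67/2 - 24
= 67/2*67/2 - 24
= 4489/4 - 24 = 4393/4

4393/4


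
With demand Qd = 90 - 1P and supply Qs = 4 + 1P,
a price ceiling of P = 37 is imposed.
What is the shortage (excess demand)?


At P = 37:
Qd = 90 - 1*37 = 53
Qs = 4 + 1*37 = 41
Shortage = Qd - Qs = 53 - 41 = 12

12
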